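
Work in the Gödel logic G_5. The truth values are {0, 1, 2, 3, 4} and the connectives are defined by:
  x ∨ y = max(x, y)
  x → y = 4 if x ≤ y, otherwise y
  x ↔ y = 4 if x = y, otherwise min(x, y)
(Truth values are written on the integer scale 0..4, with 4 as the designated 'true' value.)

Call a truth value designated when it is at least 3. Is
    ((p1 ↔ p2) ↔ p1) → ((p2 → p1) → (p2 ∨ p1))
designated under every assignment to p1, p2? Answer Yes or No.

At p1 = 0, p2 = 2, for instance:
p1 ↔ p2 = 0 ↔ 2 = 0
(p1 ↔ p2) ↔ p1 = 0 ↔ 0 = 4
p2 → p1 = 2 → 0 = 0
p2 ∨ p1 = 2 ∨ 0 = 2
(p2 → p1) → (p2 ∨ p1) = 0 → 2 = 4
((p1 ↔ p2) ↔ p1) → ((p2 → p1) → (p2 ∨ p1)) = 4 → 4 = 4
and checking the remaining 24 assignments likewise gives ≥ 3 in every case.

Yes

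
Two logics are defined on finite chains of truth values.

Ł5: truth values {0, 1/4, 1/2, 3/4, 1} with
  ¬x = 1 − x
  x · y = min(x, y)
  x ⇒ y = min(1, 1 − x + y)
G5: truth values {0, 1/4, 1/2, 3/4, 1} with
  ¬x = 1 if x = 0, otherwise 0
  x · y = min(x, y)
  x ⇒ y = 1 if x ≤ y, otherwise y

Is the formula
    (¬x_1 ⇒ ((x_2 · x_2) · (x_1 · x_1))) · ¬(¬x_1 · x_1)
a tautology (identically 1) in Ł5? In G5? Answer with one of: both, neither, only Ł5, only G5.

neither

In Ł5: at x_1 = 0, x_2 = 0 the value is 0 — not a tautology.
In G5: at x_1 = 0, x_2 = 0 the value is 0 — not a tautology.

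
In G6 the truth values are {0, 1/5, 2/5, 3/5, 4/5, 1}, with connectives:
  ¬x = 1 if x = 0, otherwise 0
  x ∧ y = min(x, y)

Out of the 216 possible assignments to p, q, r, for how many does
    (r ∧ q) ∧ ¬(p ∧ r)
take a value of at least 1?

value 1: 1 assignment (counts)
value 4/5: 3 assignments
value 3/5: 5 assignments
value 2/5: 7 assignments
value 1/5: 9 assignments
value 0: 191 assignments
So 1 of the 216 assignments meets the threshold.

1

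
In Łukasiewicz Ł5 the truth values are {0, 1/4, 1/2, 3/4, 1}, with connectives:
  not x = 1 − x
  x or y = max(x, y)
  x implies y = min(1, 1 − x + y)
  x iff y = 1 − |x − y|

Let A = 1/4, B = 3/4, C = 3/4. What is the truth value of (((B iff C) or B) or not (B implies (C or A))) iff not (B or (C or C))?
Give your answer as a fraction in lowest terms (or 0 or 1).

1/4

B iff C = 3/4 iff 3/4 = 1
(B iff C) or B = 1 or 3/4 = 1
C or A = 3/4 or 1/4 = 3/4
B implies (C or A) = 3/4 implies 3/4 = 1
not (B implies (C or A)) = not 1 = 0
((B iff C) or B) or not (B implies (C or A)) = 1 or 0 = 1
C or C = 3/4 or 3/4 = 3/4
B or (C or C) = 3/4 or 3/4 = 3/4
not (B or (C or C)) = not 3/4 = 1/4
(((B iff C) or B) or not (B implies (C or A))) iff not (B or (C or C)) = 1 iff 1/4 = 1/4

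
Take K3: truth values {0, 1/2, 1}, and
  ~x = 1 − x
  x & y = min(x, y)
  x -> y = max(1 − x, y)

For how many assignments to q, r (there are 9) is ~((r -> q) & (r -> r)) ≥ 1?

1

q = 0, r = 0 ↦ 0  <
q = 0, r = 1/2 ↦ 1/2  <
q = 0, r = 1 ↦ 1  ≥
q = 1/2, r = 0 ↦ 0  <
q = 1/2, r = 1/2 ↦ 1/2  <
q = 1/2, r = 1 ↦ 1/2  <
q = 1, r = 0 ↦ 0  <
q = 1, r = 1/2 ↦ 1/2  <
q = 1, r = 1 ↦ 0  <
So 1 of the 9 assignments meets the threshold.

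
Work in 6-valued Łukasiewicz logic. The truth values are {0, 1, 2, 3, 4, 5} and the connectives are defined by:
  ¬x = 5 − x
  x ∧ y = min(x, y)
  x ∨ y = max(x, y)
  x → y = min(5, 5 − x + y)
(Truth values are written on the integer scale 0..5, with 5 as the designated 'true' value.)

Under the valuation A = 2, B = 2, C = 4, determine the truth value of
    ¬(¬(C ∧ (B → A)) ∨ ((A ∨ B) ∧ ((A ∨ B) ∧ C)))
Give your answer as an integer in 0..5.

B → A = 2 → 2 = 5
C ∧ (B → A) = 4 ∧ 5 = 4
¬(C ∧ (B → A)) = ¬4 = 1
A ∨ B = 2 ∨ 2 = 2
A ∨ B = 2 ∨ 2 = 2
(A ∨ B) ∧ C = 2 ∧ 4 = 2
(A ∨ B) ∧ ((A ∨ B) ∧ C) = 2 ∧ 2 = 2
¬(C ∧ (B → A)) ∨ ((A ∨ B) ∧ ((A ∨ B) ∧ C)) = 1 ∨ 2 = 2
¬(¬(C ∧ (B → A)) ∨ ((A ∨ B) ∧ ((A ∨ B) ∧ C))) = ¬2 = 3

3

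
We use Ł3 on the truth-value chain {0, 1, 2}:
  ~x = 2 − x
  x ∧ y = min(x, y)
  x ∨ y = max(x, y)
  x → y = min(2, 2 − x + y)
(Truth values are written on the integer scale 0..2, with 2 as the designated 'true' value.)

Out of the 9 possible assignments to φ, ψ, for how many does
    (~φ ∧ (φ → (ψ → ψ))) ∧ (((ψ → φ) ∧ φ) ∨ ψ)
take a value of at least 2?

1

φ = 0, ψ = 0 ↦ 0  <
φ = 0, ψ = 1 ↦ 1  <
φ = 0, ψ = 2 ↦ 2  ≥
φ = 1, ψ = 0 ↦ 1  <
φ = 1, ψ = 1 ↦ 1  <
φ = 1, ψ = 2 ↦ 1  <
φ = 2, ψ = 0 ↦ 0  <
φ = 2, ψ = 1 ↦ 0  <
φ = 2, ψ = 2 ↦ 0  <
So 1 of the 9 assignments meets the threshold.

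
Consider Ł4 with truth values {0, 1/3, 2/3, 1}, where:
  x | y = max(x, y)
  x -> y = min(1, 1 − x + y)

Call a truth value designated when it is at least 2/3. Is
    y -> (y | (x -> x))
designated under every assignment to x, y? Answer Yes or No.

x = 0, y = 0 ↦ 1
x = 0, y = 1/3 ↦ 1
x = 0, y = 2/3 ↦ 1
x = 0, y = 1 ↦ 1
x = 1/3, y = 0 ↦ 1
x = 1/3, y = 1/3 ↦ 1
x = 1/3, y = 2/3 ↦ 1
x = 1/3, y = 1 ↦ 1
x = 2/3, y = 0 ↦ 1
x = 2/3, y = 1/3 ↦ 1
x = 2/3, y = 2/3 ↦ 1
x = 2/3, y = 1 ↦ 1
x = 1, y = 0 ↦ 1
x = 1, y = 1/3 ↦ 1
x = 1, y = 2/3 ↦ 1
x = 1, y = 1 ↦ 1
Every assignment gives a value ≥ 2/3.

Yes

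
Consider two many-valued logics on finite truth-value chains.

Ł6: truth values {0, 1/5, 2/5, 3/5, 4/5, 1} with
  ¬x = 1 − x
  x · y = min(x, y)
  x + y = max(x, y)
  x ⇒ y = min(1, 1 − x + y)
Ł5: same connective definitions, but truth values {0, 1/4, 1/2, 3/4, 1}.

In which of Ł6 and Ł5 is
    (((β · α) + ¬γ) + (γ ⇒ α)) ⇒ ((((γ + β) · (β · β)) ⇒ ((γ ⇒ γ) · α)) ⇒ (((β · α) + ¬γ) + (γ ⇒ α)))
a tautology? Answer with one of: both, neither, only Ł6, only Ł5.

both

In Ł6: every assignment gives 1 — tautology.
In Ł5: every assignment gives 1 — tautology.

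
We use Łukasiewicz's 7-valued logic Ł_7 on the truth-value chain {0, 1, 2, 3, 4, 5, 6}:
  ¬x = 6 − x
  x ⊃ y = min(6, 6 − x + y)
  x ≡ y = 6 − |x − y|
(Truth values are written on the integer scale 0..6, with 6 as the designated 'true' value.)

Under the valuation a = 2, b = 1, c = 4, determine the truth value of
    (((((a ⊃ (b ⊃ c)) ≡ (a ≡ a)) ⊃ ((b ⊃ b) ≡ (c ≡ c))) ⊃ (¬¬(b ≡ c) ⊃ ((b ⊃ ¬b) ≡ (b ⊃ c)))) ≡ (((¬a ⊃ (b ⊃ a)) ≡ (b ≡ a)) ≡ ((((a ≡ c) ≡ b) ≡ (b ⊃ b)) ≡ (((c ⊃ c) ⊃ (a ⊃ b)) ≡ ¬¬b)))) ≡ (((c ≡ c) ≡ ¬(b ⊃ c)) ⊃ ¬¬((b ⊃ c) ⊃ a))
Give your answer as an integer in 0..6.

6

b ⊃ c = 1 ⊃ 4 = 6
a ⊃ (b ⊃ c) = 2 ⊃ 6 = 6
a ≡ a = 2 ≡ 2 = 6
(a ⊃ (b ⊃ c)) ≡ (a ≡ a) = 6 ≡ 6 = 6
b ⊃ b = 1 ⊃ 1 = 6
c ≡ c = 4 ≡ 4 = 6
(b ⊃ b) ≡ (c ≡ c) = 6 ≡ 6 = 6
((a ⊃ (b ⊃ c)) ≡ (a ≡ a)) ⊃ ((b ⊃ b) ≡ (c ≡ c)) = 6 ⊃ 6 = 6
b ≡ c = 1 ≡ 4 = 3
¬(b ≡ c) = ¬3 = 3
¬¬(b ≡ c) = ¬3 = 3
¬b = ¬1 = 5
b ⊃ ¬b = 1 ⊃ 5 = 6
b ⊃ c = 1 ⊃ 4 = 6
(b ⊃ ¬b) ≡ (b ⊃ c) = 6 ≡ 6 = 6
¬¬(b ≡ c) ⊃ ((b ⊃ ¬b) ≡ (b ⊃ c)) = 3 ⊃ 6 = 6
(((a ⊃ (b ⊃ c)) ≡ (a ≡ a)) ⊃ ((b ⊃ b) ≡ (c ≡ c))) ⊃ (¬¬(b ≡ c) ⊃ ((b ⊃ ¬b) ≡ (b ⊃ c))) = 6 ⊃ 6 = 6
¬a = ¬2 = 4
b ⊃ a = 1 ⊃ 2 = 6
¬a ⊃ (b ⊃ a) = 4 ⊃ 6 = 6
b ≡ a = 1 ≡ 2 = 5
(¬a ⊃ (b ⊃ a)) ≡ (b ≡ a) = 6 ≡ 5 = 5
a ≡ c = 2 ≡ 4 = 4
(a ≡ c) ≡ b = 4 ≡ 1 = 3
b ⊃ b = 1 ⊃ 1 = 6
((a ≡ c) ≡ b) ≡ (b ⊃ b) = 3 ≡ 6 = 3
c ⊃ c = 4 ⊃ 4 = 6
a ⊃ b = 2 ⊃ 1 = 5
(c ⊃ c) ⊃ (a ⊃ b) = 6 ⊃ 5 = 5
¬b = ¬1 = 5
¬¬b = ¬5 = 1
((c ⊃ c) ⊃ (a ⊃ b)) ≡ ¬¬b = 5 ≡ 1 = 2
(((a ≡ c) ≡ b) ≡ (b ⊃ b)) ≡ (((c ⊃ c) ⊃ (a ⊃ b)) ≡ ¬¬b) = 3 ≡ 2 = 5
((¬a ⊃ (b ⊃ a)) ≡ (b ≡ a)) ≡ ((((a ≡ c) ≡ b) ≡ (b ⊃ b)) ≡ (((c ⊃ c) ⊃ (a ⊃ b)) ≡ ¬¬b)) = 5 ≡ 5 = 6
((((a ⊃ (b ⊃ c)) ≡ (a ≡ a)) ⊃ ((b ⊃ b) ≡ (c ≡ c))) ⊃ (¬¬(b ≡ c) ⊃ ((b ⊃ ¬b) ≡ (b ⊃ c)))) ≡ (((¬a ⊃ (b ⊃ a)) ≡ (b ≡ a)) ≡ ((((a ≡ c) ≡ b) ≡ (b ⊃ b)) ≡ (((c ⊃ c) ⊃ (a ⊃ b)) ≡ ¬¬b))) = 6 ≡ 6 = 6
c ≡ c = 4 ≡ 4 = 6
b ⊃ c = 1 ⊃ 4 = 6
¬(b ⊃ c) = ¬6 = 0
(c ≡ c) ≡ ¬(b ⊃ c) = 6 ≡ 0 = 0
b ⊃ c = 1 ⊃ 4 = 6
(b ⊃ c) ⊃ a = 6 ⊃ 2 = 2
¬((b ⊃ c) ⊃ a) = ¬2 = 4
¬¬((b ⊃ c) ⊃ a) = ¬4 = 2
((c ≡ c) ≡ ¬(b ⊃ c)) ⊃ ¬¬((b ⊃ c) ⊃ a) = 0 ⊃ 2 = 6
(((((a ⊃ (b ⊃ c)) ≡ (a ≡ a)) ⊃ ((b ⊃ b) ≡ (c ≡ c))) ⊃ (¬¬(b ≡ c) ⊃ ((b ⊃ ¬b) ≡ (b ⊃ c)))) ≡ (((¬a ⊃ (b ⊃ a)) ≡ (b ≡ a)) ≡ ((((a ≡ c) ≡ b) ≡ (b ⊃ b)) ≡ (((c ⊃ c) ⊃ (a ⊃ b)) ≡ ¬¬b)))) ≡ (((c ≡ c) ≡ ¬(b ⊃ c)) ⊃ ¬¬((b ⊃ c) ⊃ a)) = 6 ≡ 6 = 6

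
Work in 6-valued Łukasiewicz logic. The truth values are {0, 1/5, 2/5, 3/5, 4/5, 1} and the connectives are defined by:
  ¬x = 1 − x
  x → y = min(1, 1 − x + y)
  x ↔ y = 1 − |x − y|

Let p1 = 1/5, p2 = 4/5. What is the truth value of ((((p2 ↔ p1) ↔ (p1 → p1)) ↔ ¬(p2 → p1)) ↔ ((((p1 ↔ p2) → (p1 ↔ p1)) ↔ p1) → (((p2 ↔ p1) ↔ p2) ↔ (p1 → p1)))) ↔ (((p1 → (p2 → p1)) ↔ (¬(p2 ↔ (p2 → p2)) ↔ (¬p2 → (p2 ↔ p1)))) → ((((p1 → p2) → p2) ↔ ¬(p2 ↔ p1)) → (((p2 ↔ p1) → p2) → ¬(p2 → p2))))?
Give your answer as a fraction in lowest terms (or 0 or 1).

p2 ↔ p1 = 4/5 ↔ 1/5 = 2/5
p1 → p1 = 1/5 → 1/5 = 1
(p2 ↔ p1) ↔ (p1 → p1) = 2/5 ↔ 1 = 2/5
p2 → p1 = 4/5 → 1/5 = 2/5
¬(p2 → p1) = ¬2/5 = 3/5
((p2 ↔ p1) ↔ (p1 → p1)) ↔ ¬(p2 → p1) = 2/5 ↔ 3/5 = 4/5
p1 ↔ p2 = 1/5 ↔ 4/5 = 2/5
p1 ↔ p1 = 1/5 ↔ 1/5 = 1
(p1 ↔ p2) → (p1 ↔ p1) = 2/5 → 1 = 1
((p1 ↔ p2) → (p1 ↔ p1)) ↔ p1 = 1 ↔ 1/5 = 1/5
p2 ↔ p1 = 4/5 ↔ 1/5 = 2/5
(p2 ↔ p1) ↔ p2 = 2/5 ↔ 4/5 = 3/5
p1 → p1 = 1/5 → 1/5 = 1
((p2 ↔ p1) ↔ p2) ↔ (p1 → p1) = 3/5 ↔ 1 = 3/5
(((p1 ↔ p2) → (p1 ↔ p1)) ↔ p1) → (((p2 ↔ p1) ↔ p2) ↔ (p1 → p1)) = 1/5 → 3/5 = 1
(((p2 ↔ p1) ↔ (p1 → p1)) ↔ ¬(p2 → p1)) ↔ ((((p1 ↔ p2) → (p1 ↔ p1)) ↔ p1) → (((p2 ↔ p1) ↔ p2) ↔ (p1 → p1))) = 4/5 ↔ 1 = 4/5
p2 → p1 = 4/5 → 1/5 = 2/5
p1 → (p2 → p1) = 1/5 → 2/5 = 1
p2 → p2 = 4/5 → 4/5 = 1
p2 ↔ (p2 → p2) = 4/5 ↔ 1 = 4/5
¬(p2 ↔ (p2 → p2)) = ¬4/5 = 1/5
¬p2 = ¬4/5 = 1/5
p2 ↔ p1 = 4/5 ↔ 1/5 = 2/5
¬p2 → (p2 ↔ p1) = 1/5 → 2/5 = 1
¬(p2 ↔ (p2 → p2)) ↔ (¬p2 → (p2 ↔ p1)) = 1/5 ↔ 1 = 1/5
(p1 → (p2 → p1)) ↔ (¬(p2 ↔ (p2 → p2)) ↔ (¬p2 → (p2 ↔ p1))) = 1 ↔ 1/5 = 1/5
p1 → p2 = 1/5 → 4/5 = 1
(p1 → p2) → p2 = 1 → 4/5 = 4/5
p2 ↔ p1 = 4/5 ↔ 1/5 = 2/5
¬(p2 ↔ p1) = ¬2/5 = 3/5
((p1 → p2) → p2) ↔ ¬(p2 ↔ p1) = 4/5 ↔ 3/5 = 4/5
p2 ↔ p1 = 4/5 ↔ 1/5 = 2/5
(p2 ↔ p1) → p2 = 2/5 → 4/5 = 1
p2 → p2 = 4/5 → 4/5 = 1
¬(p2 → p2) = ¬1 = 0
((p2 ↔ p1) → p2) → ¬(p2 → p2) = 1 → 0 = 0
(((p1 → p2) → p2) ↔ ¬(p2 ↔ p1)) → (((p2 ↔ p1) → p2) → ¬(p2 → p2)) = 4/5 → 0 = 1/5
((p1 → (p2 → p1)) ↔ (¬(p2 ↔ (p2 → p2)) ↔ (¬p2 → (p2 ↔ p1)))) → ((((p1 → p2) → p2) ↔ ¬(p2 ↔ p1)) → (((p2 ↔ p1) → p2) → ¬(p2 → p2))) = 1/5 → 1/5 = 1
((((p2 ↔ p1) ↔ (p1 → p1)) ↔ ¬(p2 → p1)) ↔ ((((p1 ↔ p2) → (p1 ↔ p1)) ↔ p1) → (((p2 ↔ p1) ↔ p2) ↔ (p1 → p1)))) ↔ (((p1 → (p2 → p1)) ↔ (¬(p2 ↔ (p2 → p2)) ↔ (¬p2 → (p2 ↔ p1)))) → ((((p1 → p2) → p2) ↔ ¬(p2 ↔ p1)) → (((p2 ↔ p1) → p2) → ¬(p2 → p2)))) = 4/5 ↔ 1 = 4/5

4/5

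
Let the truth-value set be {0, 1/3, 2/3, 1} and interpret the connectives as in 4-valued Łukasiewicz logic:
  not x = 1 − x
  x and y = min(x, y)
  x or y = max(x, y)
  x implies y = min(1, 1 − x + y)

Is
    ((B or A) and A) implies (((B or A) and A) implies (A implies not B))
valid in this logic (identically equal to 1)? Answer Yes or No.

No

Counterexample: take A = 1, B = 1/3.
B or A = 1/3 or 1 = 1
(B or A) and A = 1 and 1 = 1
B or A = 1/3 or 1 = 1
(B or A) and A = 1 and 1 = 1
not B = not 1/3 = 2/3
A implies not B = 1 implies 2/3 = 2/3
((B or A) and A) implies (A implies not B) = 1 implies 2/3 = 2/3
((B or A) and A) implies (((B or A) and A) implies (A implies not B)) = 1 implies 2/3 = 2/3
This gives 2/3 ≠ 1.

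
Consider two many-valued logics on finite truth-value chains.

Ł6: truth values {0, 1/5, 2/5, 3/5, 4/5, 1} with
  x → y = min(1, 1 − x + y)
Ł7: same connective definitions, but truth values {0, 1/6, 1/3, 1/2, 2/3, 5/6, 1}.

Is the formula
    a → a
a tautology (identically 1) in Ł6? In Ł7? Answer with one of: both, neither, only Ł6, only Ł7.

both

In Ł6: every assignment gives 1 — tautology.
In Ł7: every assignment gives 1 — tautology.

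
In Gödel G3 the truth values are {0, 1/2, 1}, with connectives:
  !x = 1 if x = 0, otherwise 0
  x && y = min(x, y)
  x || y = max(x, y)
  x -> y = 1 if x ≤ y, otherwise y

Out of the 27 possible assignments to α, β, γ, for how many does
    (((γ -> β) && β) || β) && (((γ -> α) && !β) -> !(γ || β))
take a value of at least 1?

9

value 1: 9 assignments (counts)
value 1/2: 9 assignments
value 0: 9 assignments
So 9 of the 27 assignments meet the threshold.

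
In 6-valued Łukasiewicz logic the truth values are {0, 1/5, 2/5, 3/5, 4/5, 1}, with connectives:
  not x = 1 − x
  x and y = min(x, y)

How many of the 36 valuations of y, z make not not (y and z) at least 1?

1

value 1: 1 assignment (counts)
value 4/5: 3 assignments
value 3/5: 5 assignments
value 2/5: 7 assignments
value 1/5: 9 assignments
value 0: 11 assignments
So 1 of the 36 assignments meets the threshold.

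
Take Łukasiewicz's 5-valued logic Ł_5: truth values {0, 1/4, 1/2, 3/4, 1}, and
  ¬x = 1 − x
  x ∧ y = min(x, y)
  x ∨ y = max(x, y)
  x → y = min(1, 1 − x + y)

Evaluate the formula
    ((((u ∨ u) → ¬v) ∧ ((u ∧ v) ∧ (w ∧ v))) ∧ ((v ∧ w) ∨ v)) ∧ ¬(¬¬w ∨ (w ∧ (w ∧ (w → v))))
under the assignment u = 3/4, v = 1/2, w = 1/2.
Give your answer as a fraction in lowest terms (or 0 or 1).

u ∨ u = 3/4 ∨ 3/4 = 3/4
¬v = ¬1/2 = 1/2
(u ∨ u) → ¬v = 3/4 → 1/2 = 3/4
u ∧ v = 3/4 ∧ 1/2 = 1/2
w ∧ v = 1/2 ∧ 1/2 = 1/2
(u ∧ v) ∧ (w ∧ v) = 1/2 ∧ 1/2 = 1/2
((u ∨ u) → ¬v) ∧ ((u ∧ v) ∧ (w ∧ v)) = 3/4 ∧ 1/2 = 1/2
v ∧ w = 1/2 ∧ 1/2 = 1/2
(v ∧ w) ∨ v = 1/2 ∨ 1/2 = 1/2
(((u ∨ u) → ¬v) ∧ ((u ∧ v) ∧ (w ∧ v))) ∧ ((v ∧ w) ∨ v) = 1/2 ∧ 1/2 = 1/2
¬w = ¬1/2 = 1/2
¬¬w = ¬1/2 = 1/2
w → v = 1/2 → 1/2 = 1
w ∧ (w → v) = 1/2 ∧ 1 = 1/2
w ∧ (w ∧ (w → v)) = 1/2 ∧ 1/2 = 1/2
¬¬w ∨ (w ∧ (w ∧ (w → v))) = 1/2 ∨ 1/2 = 1/2
¬(¬¬w ∨ (w ∧ (w ∧ (w → v)))) = ¬1/2 = 1/2
((((u ∨ u) → ¬v) ∧ ((u ∧ v) ∧ (w ∧ v))) ∧ ((v ∧ w) ∨ v)) ∧ ¬(¬¬w ∨ (w ∧ (w ∧ (w → v)))) = 1/2 ∧ 1/2 = 1/2

1/2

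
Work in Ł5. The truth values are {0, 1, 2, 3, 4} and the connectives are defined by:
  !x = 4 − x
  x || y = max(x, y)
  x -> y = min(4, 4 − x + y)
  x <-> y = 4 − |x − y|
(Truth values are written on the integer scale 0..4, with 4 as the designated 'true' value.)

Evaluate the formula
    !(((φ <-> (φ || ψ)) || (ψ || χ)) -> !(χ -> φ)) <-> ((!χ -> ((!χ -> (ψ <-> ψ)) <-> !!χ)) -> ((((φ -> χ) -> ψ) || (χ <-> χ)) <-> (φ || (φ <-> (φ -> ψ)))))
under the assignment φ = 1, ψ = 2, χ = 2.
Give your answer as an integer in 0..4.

φ || ψ = 1 || 2 = 2
φ <-> (φ || ψ) = 1 <-> 2 = 3
ψ || χ = 2 || 2 = 2
(φ <-> (φ || ψ)) || (ψ || χ) = 3 || 2 = 3
χ -> φ = 2 -> 1 = 3
!(χ -> φ) = !3 = 1
((φ <-> (φ || ψ)) || (ψ || χ)) -> !(χ -> φ) = 3 -> 1 = 2
!(((φ <-> (φ || ψ)) || (ψ || χ)) -> !(χ -> φ)) = !2 = 2
!χ = !2 = 2
!χ = !2 = 2
ψ <-> ψ = 2 <-> 2 = 4
!χ -> (ψ <-> ψ) = 2 -> 4 = 4
!χ = !2 = 2
!!χ = !2 = 2
(!χ -> (ψ <-> ψ)) <-> !!χ = 4 <-> 2 = 2
!χ -> ((!χ -> (ψ <-> ψ)) <-> !!χ) = 2 -> 2 = 4
φ -> χ = 1 -> 2 = 4
(φ -> χ) -> ψ = 4 -> 2 = 2
χ <-> χ = 2 <-> 2 = 4
((φ -> χ) -> ψ) || (χ <-> χ) = 2 || 4 = 4
φ -> ψ = 1 -> 2 = 4
φ <-> (φ -> ψ) = 1 <-> 4 = 1
φ || (φ <-> (φ -> ψ)) = 1 || 1 = 1
(((φ -> χ) -> ψ) || (χ <-> χ)) <-> (φ || (φ <-> (φ -> ψ))) = 4 <-> 1 = 1
(!χ -> ((!χ -> (ψ <-> ψ)) <-> !!χ)) -> ((((φ -> χ) -> ψ) || (χ <-> χ)) <-> (φ || (φ <-> (φ -> ψ)))) = 4 -> 1 = 1
!(((φ <-> (φ || ψ)) || (ψ || χ)) -> !(χ -> φ)) <-> ((!χ -> ((!χ -> (ψ <-> ψ)) <-> !!χ)) -> ((((φ -> χ) -> ψ) || (χ <-> χ)) <-> (φ || (φ <-> (φ -> ψ))))) = 2 <-> 1 = 3

3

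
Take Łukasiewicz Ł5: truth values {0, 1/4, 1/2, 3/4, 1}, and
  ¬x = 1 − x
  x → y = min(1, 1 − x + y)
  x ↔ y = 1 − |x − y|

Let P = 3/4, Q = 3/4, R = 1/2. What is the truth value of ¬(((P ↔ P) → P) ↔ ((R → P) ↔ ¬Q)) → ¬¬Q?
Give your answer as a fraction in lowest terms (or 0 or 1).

1

P ↔ P = 3/4 ↔ 3/4 = 1
(P ↔ P) → P = 1 → 3/4 = 3/4
R → P = 1/2 → 3/4 = 1
¬Q = ¬3/4 = 1/4
(R → P) ↔ ¬Q = 1 ↔ 1/4 = 1/4
((P ↔ P) → P) ↔ ((R → P) ↔ ¬Q) = 3/4 ↔ 1/4 = 1/2
¬(((P ↔ P) → P) ↔ ((R → P) ↔ ¬Q)) = ¬1/2 = 1/2
¬Q = ¬3/4 = 1/4
¬¬Q = ¬1/4 = 3/4
¬(((P ↔ P) → P) ↔ ((R → P) ↔ ¬Q)) → ¬¬Q = 1/2 → 3/4 = 1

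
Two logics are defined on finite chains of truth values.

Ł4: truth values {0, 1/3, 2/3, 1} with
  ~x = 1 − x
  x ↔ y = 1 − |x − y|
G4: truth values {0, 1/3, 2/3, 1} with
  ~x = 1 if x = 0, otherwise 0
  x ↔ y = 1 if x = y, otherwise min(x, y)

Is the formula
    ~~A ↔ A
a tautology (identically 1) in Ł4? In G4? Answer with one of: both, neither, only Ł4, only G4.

only Ł4

In Ł4: every assignment gives 1 — tautology.
In G4: at A = 1/3 the value is 1/3 — not a tautology.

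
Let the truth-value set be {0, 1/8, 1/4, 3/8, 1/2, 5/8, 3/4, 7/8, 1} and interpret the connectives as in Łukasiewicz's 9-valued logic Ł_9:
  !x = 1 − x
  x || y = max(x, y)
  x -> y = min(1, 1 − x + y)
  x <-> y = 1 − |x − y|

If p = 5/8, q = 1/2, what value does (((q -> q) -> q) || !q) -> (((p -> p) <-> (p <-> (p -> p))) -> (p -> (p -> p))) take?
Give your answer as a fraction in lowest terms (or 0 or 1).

q -> q = 1/2 -> 1/2 = 1
(q -> q) -> q = 1 -> 1/2 = 1/2
!q = !1/2 = 1/2
((q -> q) -> q) || !q = 1/2 || 1/2 = 1/2
p -> p = 5/8 -> 5/8 = 1
p -> p = 5/8 -> 5/8 = 1
p <-> (p -> p) = 5/8 <-> 1 = 5/8
(p -> p) <-> (p <-> (p -> p)) = 1 <-> 5/8 = 5/8
p -> p = 5/8 -> 5/8 = 1
p -> (p -> p) = 5/8 -> 1 = 1
((p -> p) <-> (p <-> (p -> p))) -> (p -> (p -> p)) = 5/8 -> 1 = 1
(((q -> q) -> q) || !q) -> (((p -> p) <-> (p <-> (p -> p))) -> (p -> (p -> p))) = 1/2 -> 1 = 1

1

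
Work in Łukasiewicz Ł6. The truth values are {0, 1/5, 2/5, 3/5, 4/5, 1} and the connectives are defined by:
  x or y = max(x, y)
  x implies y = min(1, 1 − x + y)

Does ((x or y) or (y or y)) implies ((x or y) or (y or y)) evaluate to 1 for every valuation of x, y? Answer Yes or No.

Yes

At x = 1, y = 2/5, for instance:
x or y = 1 or 2/5 = 1
y or y = 2/5 or 2/5 = 2/5
(x or y) or (y or y) = 1 or 2/5 = 1
((x or y) or (y or y)) implies ((x or y) or (y or y)) = 1 implies 1 = 1
and checking the remaining 35 assignments likewise gives ≥ 1 in every case.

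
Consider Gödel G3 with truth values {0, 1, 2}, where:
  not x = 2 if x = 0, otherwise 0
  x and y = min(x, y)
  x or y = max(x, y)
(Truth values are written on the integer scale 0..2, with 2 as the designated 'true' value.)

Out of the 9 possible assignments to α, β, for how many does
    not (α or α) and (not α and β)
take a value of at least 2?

α = 0, β = 0 ↦ 0  <
α = 0, β = 1 ↦ 1  <
α = 0, β = 2 ↦ 2  ≥
α = 1, β = 0 ↦ 0  <
α = 1, β = 1 ↦ 0  <
α = 1, β = 2 ↦ 0  <
α = 2, β = 0 ↦ 0  <
α = 2, β = 1 ↦ 0  <
α = 2, β = 2 ↦ 0  <
So 1 of the 9 assignments meets the threshold.

1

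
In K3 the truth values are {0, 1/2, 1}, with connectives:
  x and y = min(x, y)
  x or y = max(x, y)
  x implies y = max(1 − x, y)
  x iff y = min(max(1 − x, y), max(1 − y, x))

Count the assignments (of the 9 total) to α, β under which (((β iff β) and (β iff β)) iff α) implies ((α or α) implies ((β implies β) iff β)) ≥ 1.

α = 0, β = 0 ↦ 1  ≥
α = 0, β = 1/2 ↦ 1  ≥
α = 0, β = 1 ↦ 1  ≥
α = 1/2, β = 0 ↦ 1/2  <
α = 1/2, β = 1/2 ↦ 1/2  <
α = 1/2, β = 1 ↦ 1  ≥
α = 1, β = 0 ↦ 0  <
α = 1, β = 1/2 ↦ 1/2  <
α = 1, β = 1 ↦ 1  ≥
So 5 of the 9 assignments meet the threshold.

5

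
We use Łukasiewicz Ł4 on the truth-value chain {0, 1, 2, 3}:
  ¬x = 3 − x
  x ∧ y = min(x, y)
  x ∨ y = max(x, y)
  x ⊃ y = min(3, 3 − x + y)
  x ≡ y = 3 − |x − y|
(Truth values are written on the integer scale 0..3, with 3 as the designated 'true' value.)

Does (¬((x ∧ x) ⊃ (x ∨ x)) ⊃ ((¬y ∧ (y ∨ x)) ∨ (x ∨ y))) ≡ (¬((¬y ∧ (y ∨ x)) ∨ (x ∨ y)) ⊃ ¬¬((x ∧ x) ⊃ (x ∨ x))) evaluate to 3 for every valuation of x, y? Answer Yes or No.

Yes

x = 0, y = 0 ↦ 3
x = 0, y = 1 ↦ 3
x = 0, y = 2 ↦ 3
x = 0, y = 3 ↦ 3
x = 1, y = 0 ↦ 3
x = 1, y = 1 ↦ 3
x = 1, y = 2 ↦ 3
x = 1, y = 3 ↦ 3
x = 2, y = 0 ↦ 3
x = 2, y = 1 ↦ 3
x = 2, y = 2 ↦ 3
x = 2, y = 3 ↦ 3
x = 3, y = 0 ↦ 3
x = 3, y = 1 ↦ 3
x = 3, y = 2 ↦ 3
x = 3, y = 3 ↦ 3
Every assignment gives a value ≥ 3.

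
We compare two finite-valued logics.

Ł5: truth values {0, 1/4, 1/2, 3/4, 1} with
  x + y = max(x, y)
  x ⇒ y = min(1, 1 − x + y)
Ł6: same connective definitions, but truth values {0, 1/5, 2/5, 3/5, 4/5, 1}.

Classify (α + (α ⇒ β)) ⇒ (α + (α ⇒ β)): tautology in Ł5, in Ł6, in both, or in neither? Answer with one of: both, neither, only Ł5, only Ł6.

both

In Ł5: every assignment gives 1 — tautology.
In Ł6: every assignment gives 1 — tautology.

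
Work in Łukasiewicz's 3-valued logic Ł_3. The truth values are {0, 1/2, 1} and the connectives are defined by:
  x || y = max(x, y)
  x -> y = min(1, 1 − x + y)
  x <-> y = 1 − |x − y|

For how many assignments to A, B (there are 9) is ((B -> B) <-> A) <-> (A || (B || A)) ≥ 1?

6

A = 0, B = 0 ↦ 1  ≥
A = 0, B = 1/2 ↦ 1/2  <
A = 0, B = 1 ↦ 0  <
A = 1/2, B = 0 ↦ 1  ≥
A = 1/2, B = 1/2 ↦ 1  ≥
A = 1/2, B = 1 ↦ 1/2  <
A = 1, B = 0 ↦ 1  ≥
A = 1, B = 1/2 ↦ 1  ≥
A = 1, B = 1 ↦ 1  ≥
So 6 of the 9 assignments meet the threshold.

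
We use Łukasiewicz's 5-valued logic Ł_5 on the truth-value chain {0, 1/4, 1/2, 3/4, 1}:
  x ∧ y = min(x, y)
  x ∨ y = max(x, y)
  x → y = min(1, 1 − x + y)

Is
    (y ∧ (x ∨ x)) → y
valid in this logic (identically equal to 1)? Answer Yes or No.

Yes

At x = 3/4, y = 1/2, for instance:
x ∨ x = 3/4 ∨ 3/4 = 3/4
y ∧ (x ∨ x) = 1/2 ∧ 3/4 = 1/2
(y ∧ (x ∨ x)) → y = 1/2 → 1/2 = 1
and checking the remaining 24 assignments likewise gives ≥ 1 in every case.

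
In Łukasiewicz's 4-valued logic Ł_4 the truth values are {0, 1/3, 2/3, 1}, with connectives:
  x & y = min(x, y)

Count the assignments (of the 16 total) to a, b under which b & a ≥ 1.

a = 0, b = 0 ↦ 0  <
a = 0, b = 1/3 ↦ 0  <
a = 0, b = 2/3 ↦ 0  <
a = 0, b = 1 ↦ 0  <
a = 1/3, b = 0 ↦ 0  <
a = 1/3, b = 1/3 ↦ 1/3  <
a = 1/3, b = 2/3 ↦ 1/3  <
a = 1/3, b = 1 ↦ 1/3  <
a = 2/3, b = 0 ↦ 0  <
a = 2/3, b = 1/3 ↦ 1/3  <
a = 2/3, b = 2/3 ↦ 2/3  <
a = 2/3, b = 1 ↦ 2/3  <
a = 1, b = 0 ↦ 0  <
a = 1, b = 1/3 ↦ 1/3  <
a = 1, b = 2/3 ↦ 2/3  <
a = 1, b = 1 ↦ 1  ≥
So 1 of the 16 assignments meets the threshold.

1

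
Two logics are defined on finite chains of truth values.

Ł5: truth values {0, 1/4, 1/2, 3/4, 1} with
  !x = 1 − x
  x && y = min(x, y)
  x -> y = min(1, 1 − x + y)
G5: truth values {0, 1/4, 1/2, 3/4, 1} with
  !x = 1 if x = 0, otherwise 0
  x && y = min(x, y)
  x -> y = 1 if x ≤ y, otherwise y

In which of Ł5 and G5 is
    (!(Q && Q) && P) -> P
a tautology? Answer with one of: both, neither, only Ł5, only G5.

In Ł5: every assignment gives 1 — tautology.
In G5: every assignment gives 1 — tautology.

both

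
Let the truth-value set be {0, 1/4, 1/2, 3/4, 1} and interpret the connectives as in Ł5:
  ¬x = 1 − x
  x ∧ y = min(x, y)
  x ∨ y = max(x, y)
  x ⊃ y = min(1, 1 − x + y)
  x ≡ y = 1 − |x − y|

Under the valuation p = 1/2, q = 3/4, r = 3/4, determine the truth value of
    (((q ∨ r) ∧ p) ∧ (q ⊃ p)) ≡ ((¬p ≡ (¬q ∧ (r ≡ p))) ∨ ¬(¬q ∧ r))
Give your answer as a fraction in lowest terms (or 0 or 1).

3/4

q ∨ r = 3/4 ∨ 3/4 = 3/4
(q ∨ r) ∧ p = 3/4 ∧ 1/2 = 1/2
q ⊃ p = 3/4 ⊃ 1/2 = 3/4
((q ∨ r) ∧ p) ∧ (q ⊃ p) = 1/2 ∧ 3/4 = 1/2
¬p = ¬1/2 = 1/2
¬q = ¬3/4 = 1/4
r ≡ p = 3/4 ≡ 1/2 = 3/4
¬q ∧ (r ≡ p) = 1/4 ∧ 3/4 = 1/4
¬p ≡ (¬q ∧ (r ≡ p)) = 1/2 ≡ 1/4 = 3/4
¬q = ¬3/4 = 1/4
¬q ∧ r = 1/4 ∧ 3/4 = 1/4
¬(¬q ∧ r) = ¬1/4 = 3/4
(¬p ≡ (¬q ∧ (r ≡ p))) ∨ ¬(¬q ∧ r) = 3/4 ∨ 3/4 = 3/4
(((q ∨ r) ∧ p) ∧ (q ⊃ p)) ≡ ((¬p ≡ (¬q ∧ (r ≡ p))) ∨ ¬(¬q ∧ r)) = 1/2 ≡ 3/4 = 3/4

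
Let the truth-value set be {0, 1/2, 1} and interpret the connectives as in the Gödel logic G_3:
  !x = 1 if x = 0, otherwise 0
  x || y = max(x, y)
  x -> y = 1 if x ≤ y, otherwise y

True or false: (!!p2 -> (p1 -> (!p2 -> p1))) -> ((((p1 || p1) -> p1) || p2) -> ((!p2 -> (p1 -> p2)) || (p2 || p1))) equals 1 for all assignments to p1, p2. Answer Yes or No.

No

Counterexample: take p1 = 1/2, p2 = 0.
!p2 = !0 = 1
!!p2 = !1 = 0
!p2 = !0 = 1
!p2 -> p1 = 1 -> 1/2 = 1/2
p1 -> (!p2 -> p1) = 1/2 -> 1/2 = 1
!!p2 -> (p1 -> (!p2 -> p1)) = 0 -> 1 = 1
p1 || p1 = 1/2 || 1/2 = 1/2
(p1 || p1) -> p1 = 1/2 -> 1/2 = 1
((p1 || p1) -> p1) || p2 = 1 || 0 = 1
!p2 = !0 = 1
p1 -> p2 = 1/2 -> 0 = 0
!p2 -> (p1 -> p2) = 1 -> 0 = 0
p2 || p1 = 0 || 1/2 = 1/2
(!p2 -> (p1 -> p2)) || (p2 || p1) = 0 || 1/2 = 1/2
(((p1 || p1) -> p1) || p2) -> ((!p2 -> (p1 -> p2)) || (p2 || p1)) = 1 -> 1/2 = 1/2
(!!p2 -> (p1 -> (!p2 -> p1))) -> ((((p1 || p1) -> p1) || p2) -> ((!p2 -> (p1 -> p2)) || (p2 || p1))) = 1 -> 1/2 = 1/2
This gives 1/2 ≠ 1.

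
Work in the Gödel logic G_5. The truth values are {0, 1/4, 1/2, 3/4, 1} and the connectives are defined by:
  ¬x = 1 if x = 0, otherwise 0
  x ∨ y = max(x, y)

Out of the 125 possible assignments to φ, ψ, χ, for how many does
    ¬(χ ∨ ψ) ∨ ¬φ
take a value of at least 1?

value 1: 29 assignments (counts)
value 0: 96 assignments
So 29 of the 125 assignments meet the threshold.

29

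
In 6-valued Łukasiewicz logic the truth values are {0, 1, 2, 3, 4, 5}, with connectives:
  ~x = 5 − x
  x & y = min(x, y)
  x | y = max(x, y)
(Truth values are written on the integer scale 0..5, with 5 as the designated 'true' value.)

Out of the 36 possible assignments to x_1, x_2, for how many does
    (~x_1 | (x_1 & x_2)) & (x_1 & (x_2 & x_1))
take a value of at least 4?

4

value 5: 1 assignment (counts)
value 4: 3 assignments (counts)
value 3: 5 assignments
value 2: 7 assignments
value 1: 9 assignments
value 0: 11 assignments
So 4 of the 36 assignments meet the threshold.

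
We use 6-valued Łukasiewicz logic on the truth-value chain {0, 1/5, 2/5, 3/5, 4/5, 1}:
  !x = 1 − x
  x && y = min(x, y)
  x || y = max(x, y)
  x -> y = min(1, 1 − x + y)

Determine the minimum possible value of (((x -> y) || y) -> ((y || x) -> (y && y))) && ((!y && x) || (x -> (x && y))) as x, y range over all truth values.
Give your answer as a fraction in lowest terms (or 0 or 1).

Take x = 2/5, y = 0:
x -> y = 2/5 -> 0 = 3/5
(x -> y) || y = 3/5 || 0 = 3/5
y || x = 0 || 2/5 = 2/5
y && y = 0 && 0 = 0
(y || x) -> (y && y) = 2/5 -> 0 = 3/5
((x -> y) || y) -> ((y || x) -> (y && y)) = 3/5 -> 3/5 = 1
!y = !0 = 1
!y && x = 1 && 2/5 = 2/5
x && y = 2/5 && 0 = 0
x -> (x && y) = 2/5 -> 0 = 3/5
(!y && x) || (x -> (x && y)) = 2/5 || 3/5 = 3/5
(((x -> y) || y) -> ((y || x) -> (y && y))) && ((!y && x) || (x -> (x && y))) = 1 && 3/5 = 3/5
No assignment yields a value below 3/5, so this is the minimum.

3/5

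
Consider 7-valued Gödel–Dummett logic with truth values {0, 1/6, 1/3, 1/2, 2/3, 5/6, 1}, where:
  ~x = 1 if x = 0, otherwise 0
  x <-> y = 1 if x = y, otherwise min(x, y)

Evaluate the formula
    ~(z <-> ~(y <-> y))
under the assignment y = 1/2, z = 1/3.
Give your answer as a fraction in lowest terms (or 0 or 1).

y <-> y = 1/2 <-> 1/2 = 1
~(y <-> y) = ~1 = 0
z <-> ~(y <-> y) = 1/3 <-> 0 = 0
~(z <-> ~(y <-> y)) = ~0 = 1

1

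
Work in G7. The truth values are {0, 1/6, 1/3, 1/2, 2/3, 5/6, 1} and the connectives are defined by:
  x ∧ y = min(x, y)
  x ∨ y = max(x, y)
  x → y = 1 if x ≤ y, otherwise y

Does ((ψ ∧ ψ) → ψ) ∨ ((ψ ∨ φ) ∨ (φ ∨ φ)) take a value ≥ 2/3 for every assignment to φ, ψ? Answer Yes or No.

Yes

At φ = 0, ψ = 5/6, for instance:
ψ ∧ ψ = 5/6 ∧ 5/6 = 5/6
(ψ ∧ ψ) → ψ = 5/6 → 5/6 = 1
ψ ∨ φ = 5/6 ∨ 0 = 5/6
φ ∨ φ = 0 ∨ 0 = 0
(ψ ∨ φ) ∨ (φ ∨ φ) = 5/6 ∨ 0 = 5/6
((ψ ∧ ψ) → ψ) ∨ ((ψ ∨ φ) ∨ (φ ∨ φ)) = 1 ∨ 5/6 = 1
and checking the remaining 48 assignments likewise gives ≥ 2/3 in every case.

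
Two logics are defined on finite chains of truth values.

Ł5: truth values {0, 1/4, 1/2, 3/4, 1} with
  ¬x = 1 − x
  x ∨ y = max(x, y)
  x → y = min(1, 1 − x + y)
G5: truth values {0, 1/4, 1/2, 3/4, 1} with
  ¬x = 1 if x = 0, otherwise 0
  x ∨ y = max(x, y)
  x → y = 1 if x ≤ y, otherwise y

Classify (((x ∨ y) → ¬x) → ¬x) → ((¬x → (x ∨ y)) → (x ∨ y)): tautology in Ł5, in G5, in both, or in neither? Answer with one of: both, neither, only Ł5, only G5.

In Ł5: every assignment gives 1 — tautology.
In G5: at x = 1/4, y = 0 the value is 1/4 — not a tautology.

only Ł5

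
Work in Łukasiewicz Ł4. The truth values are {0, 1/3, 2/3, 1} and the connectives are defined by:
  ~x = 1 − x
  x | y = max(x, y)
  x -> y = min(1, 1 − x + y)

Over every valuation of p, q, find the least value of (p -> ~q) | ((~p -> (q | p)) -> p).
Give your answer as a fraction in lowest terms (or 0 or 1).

Take p = 1/3, q = 1:
~q = ~1 = 0
p -> ~q = 1/3 -> 0 = 2/3
~p = ~1/3 = 2/3
q | p = 1 | 1/3 = 1
~p -> (q | p) = 2/3 -> 1 = 1
(~p -> (q | p)) -> p = 1 -> 1/3 = 1/3
(p -> ~q) | ((~p -> (q | p)) -> p) = 2/3 | 1/3 = 2/3
No assignment yields a value below 2/3, so this is the minimum.

2/3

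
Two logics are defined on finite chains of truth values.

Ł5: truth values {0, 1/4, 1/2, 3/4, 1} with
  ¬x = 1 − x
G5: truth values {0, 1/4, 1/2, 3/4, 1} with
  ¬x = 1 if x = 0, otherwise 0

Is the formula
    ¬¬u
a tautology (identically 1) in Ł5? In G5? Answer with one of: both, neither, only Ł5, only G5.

neither

In Ł5: at u = 0 the value is 0 — not a tautology.
In G5: at u = 0 the value is 0 — not a tautology.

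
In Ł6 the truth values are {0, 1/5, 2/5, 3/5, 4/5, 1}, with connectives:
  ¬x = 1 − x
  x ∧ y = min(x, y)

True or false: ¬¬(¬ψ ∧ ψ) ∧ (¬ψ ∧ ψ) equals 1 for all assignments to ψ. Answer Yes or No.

No

Counterexample: take ψ = 0.
¬ψ = ¬0 = 1
¬ψ ∧ ψ = 1 ∧ 0 = 0
¬(¬ψ ∧ ψ) = ¬0 = 1
¬¬(¬ψ ∧ ψ) = ¬1 = 0
¬¬(¬ψ ∧ ψ) ∧ (¬ψ ∧ ψ) = 0 ∧ 0 = 0
This gives 0 ≠ 1.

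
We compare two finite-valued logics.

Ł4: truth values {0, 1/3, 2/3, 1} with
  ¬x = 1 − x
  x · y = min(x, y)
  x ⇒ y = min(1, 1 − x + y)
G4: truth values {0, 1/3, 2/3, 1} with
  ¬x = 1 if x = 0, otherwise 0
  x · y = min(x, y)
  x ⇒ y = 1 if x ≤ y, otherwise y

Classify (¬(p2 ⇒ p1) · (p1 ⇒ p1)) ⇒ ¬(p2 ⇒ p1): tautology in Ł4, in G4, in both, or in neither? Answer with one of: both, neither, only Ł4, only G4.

both

In Ł4: every assignment gives 1 — tautology.
In G4: every assignment gives 1 — tautology.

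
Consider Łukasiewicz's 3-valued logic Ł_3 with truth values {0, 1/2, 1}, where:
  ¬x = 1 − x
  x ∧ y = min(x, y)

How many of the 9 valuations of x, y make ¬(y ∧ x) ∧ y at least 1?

x = 0, y = 0 ↦ 0  <
x = 0, y = 1/2 ↦ 1/2  <
x = 0, y = 1 ↦ 1  ≥
x = 1/2, y = 0 ↦ 0  <
x = 1/2, y = 1/2 ↦ 1/2  <
x = 1/2, y = 1 ↦ 1/2  <
x = 1, y = 0 ↦ 0  <
x = 1, y = 1/2 ↦ 1/2  <
x = 1, y = 1 ↦ 0  <
So 1 of the 9 assignments meets the threshold.

1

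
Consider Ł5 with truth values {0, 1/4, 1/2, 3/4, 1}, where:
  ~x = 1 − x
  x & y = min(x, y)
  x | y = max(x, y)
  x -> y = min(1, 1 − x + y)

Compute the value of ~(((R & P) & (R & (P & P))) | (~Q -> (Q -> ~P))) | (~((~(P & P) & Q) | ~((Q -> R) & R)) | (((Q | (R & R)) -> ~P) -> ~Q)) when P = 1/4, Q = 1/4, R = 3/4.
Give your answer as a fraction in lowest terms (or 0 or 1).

R & P = 3/4 & 1/4 = 1/4
P & P = 1/4 & 1/4 = 1/4
R & (P & P) = 3/4 & 1/4 = 1/4
(R & P) & (R & (P & P)) = 1/4 & 1/4 = 1/4
~Q = ~1/4 = 3/4
~P = ~1/4 = 3/4
Q -> ~P = 1/4 -> 3/4 = 1
~Q -> (Q -> ~P) = 3/4 -> 1 = 1
((R & P) & (R & (P & P))) | (~Q -> (Q -> ~P)) = 1/4 | 1 = 1
~(((R & P) & (R & (P & P))) | (~Q -> (Q -> ~P))) = ~1 = 0
P & P = 1/4 & 1/4 = 1/4
~(P & P) = ~1/4 = 3/4
~(P & P) & Q = 3/4 & 1/4 = 1/4
Q -> R = 1/4 -> 3/4 = 1
(Q -> R) & R = 1 & 3/4 = 3/4
~((Q -> R) & R) = ~3/4 = 1/4
(~(P & P) & Q) | ~((Q -> R) & R) = 1/4 | 1/4 = 1/4
~((~(P & P) & Q) | ~((Q -> R) & R)) = ~1/4 = 3/4
R & R = 3/4 & 3/4 = 3/4
Q | (R & R) = 1/4 | 3/4 = 3/4
~P = ~1/4 = 3/4
(Q | (R & R)) -> ~P = 3/4 -> 3/4 = 1
~Q = ~1/4 = 3/4
((Q | (R & R)) -> ~P) -> ~Q = 1 -> 3/4 = 3/4
~((~(P & P) & Q) | ~((Q -> R) & R)) | (((Q | (R & R)) -> ~P) -> ~Q) = 3/4 | 3/4 = 3/4
~(((R & P) & (R & (P & P))) | (~Q -> (Q -> ~P))) | (~((~(P & P) & Q) | ~((Q -> R) & R)) | (((Q | (R & R)) -> ~P) -> ~Q)) = 0 | 3/4 = 3/4

3/4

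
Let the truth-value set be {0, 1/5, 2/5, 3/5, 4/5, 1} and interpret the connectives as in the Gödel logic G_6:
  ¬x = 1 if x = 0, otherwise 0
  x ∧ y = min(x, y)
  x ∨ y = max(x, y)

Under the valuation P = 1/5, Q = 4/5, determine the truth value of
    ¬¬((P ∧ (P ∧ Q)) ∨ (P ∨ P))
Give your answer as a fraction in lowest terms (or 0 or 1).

P ∧ Q = 1/5 ∧ 4/5 = 1/5
P ∧ (P ∧ Q) = 1/5 ∧ 1/5 = 1/5
P ∨ P = 1/5 ∨ 1/5 = 1/5
(P ∧ (P ∧ Q)) ∨ (P ∨ P) = 1/5 ∨ 1/5 = 1/5
¬((P ∧ (P ∧ Q)) ∨ (P ∨ P)) = ¬1/5 = 0
¬¬((P ∧ (P ∧ Q)) ∨ (P ∨ P)) = ¬0 = 1

1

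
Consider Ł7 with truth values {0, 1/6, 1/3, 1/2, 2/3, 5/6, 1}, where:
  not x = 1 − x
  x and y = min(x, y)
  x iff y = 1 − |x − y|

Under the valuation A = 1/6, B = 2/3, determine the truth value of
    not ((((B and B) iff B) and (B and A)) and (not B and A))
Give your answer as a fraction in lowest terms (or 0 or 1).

B and B = 2/3 and 2/3 = 2/3
(B and B) iff B = 2/3 iff 2/3 = 1
B and A = 2/3 and 1/6 = 1/6
((B and B) iff B) and (B and A) = 1 and 1/6 = 1/6
not B = not 2/3 = 1/3
not B and A = 1/3 and 1/6 = 1/6
(((B and B) iff B) and (B and A)) and (not B and A) = 1/6 and 1/6 = 1/6
not ((((B and B) iff B) and (B and A)) and (not B and A)) = not 1/6 = 5/6

5/6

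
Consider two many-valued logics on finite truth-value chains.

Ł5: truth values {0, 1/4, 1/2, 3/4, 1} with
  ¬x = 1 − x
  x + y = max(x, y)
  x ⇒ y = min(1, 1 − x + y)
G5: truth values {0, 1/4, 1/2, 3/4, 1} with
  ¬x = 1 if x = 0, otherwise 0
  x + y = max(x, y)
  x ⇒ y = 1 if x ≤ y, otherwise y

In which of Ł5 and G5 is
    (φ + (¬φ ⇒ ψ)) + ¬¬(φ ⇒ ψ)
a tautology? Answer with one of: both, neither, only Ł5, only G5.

In Ł5: at φ = 1/4, ψ = 0 the value is 3/4 — not a tautology.
In G5: every assignment gives 1 — tautology.

only G5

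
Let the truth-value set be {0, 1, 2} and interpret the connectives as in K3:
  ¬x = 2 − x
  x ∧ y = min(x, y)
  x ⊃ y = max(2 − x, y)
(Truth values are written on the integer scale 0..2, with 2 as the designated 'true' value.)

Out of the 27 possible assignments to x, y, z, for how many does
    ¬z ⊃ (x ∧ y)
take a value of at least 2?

value 2: 11 assignments (counts)
value 1: 11 assignments
value 0: 5 assignments
So 11 of the 27 assignments meet the threshold.

11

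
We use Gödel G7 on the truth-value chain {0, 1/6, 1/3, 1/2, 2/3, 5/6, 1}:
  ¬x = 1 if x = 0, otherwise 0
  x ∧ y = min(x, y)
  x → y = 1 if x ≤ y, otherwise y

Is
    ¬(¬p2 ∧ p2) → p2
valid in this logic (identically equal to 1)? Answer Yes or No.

No

Counterexample: take p2 = 0.
¬p2 = ¬0 = 1
¬p2 ∧ p2 = 1 ∧ 0 = 0
¬(¬p2 ∧ p2) = ¬0 = 1
¬(¬p2 ∧ p2) → p2 = 1 → 0 = 0
This gives 0 ≠ 1.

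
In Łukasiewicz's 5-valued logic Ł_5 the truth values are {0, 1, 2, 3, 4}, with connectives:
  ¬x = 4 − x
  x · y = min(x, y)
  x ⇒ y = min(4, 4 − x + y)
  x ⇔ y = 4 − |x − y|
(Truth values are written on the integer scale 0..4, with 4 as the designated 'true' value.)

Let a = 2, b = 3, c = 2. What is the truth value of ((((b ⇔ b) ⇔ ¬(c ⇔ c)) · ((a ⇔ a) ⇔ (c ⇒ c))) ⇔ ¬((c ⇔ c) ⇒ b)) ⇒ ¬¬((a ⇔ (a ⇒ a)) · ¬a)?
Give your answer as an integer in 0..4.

3

b ⇔ b = 3 ⇔ 3 = 4
c ⇔ c = 2 ⇔ 2 = 4
¬(c ⇔ c) = ¬4 = 0
(b ⇔ b) ⇔ ¬(c ⇔ c) = 4 ⇔ 0 = 0
a ⇔ a = 2 ⇔ 2 = 4
c ⇒ c = 2 ⇒ 2 = 4
(a ⇔ a) ⇔ (c ⇒ c) = 4 ⇔ 4 = 4
((b ⇔ b) ⇔ ¬(c ⇔ c)) · ((a ⇔ a) ⇔ (c ⇒ c)) = 0 · 4 = 0
c ⇔ c = 2 ⇔ 2 = 4
(c ⇔ c) ⇒ b = 4 ⇒ 3 = 3
¬((c ⇔ c) ⇒ b) = ¬3 = 1
(((b ⇔ b) ⇔ ¬(c ⇔ c)) · ((a ⇔ a) ⇔ (c ⇒ c))) ⇔ ¬((c ⇔ c) ⇒ b) = 0 ⇔ 1 = 3
a ⇒ a = 2 ⇒ 2 = 4
a ⇔ (a ⇒ a) = 2 ⇔ 4 = 2
¬a = ¬2 = 2
(a ⇔ (a ⇒ a)) · ¬a = 2 · 2 = 2
¬((a ⇔ (a ⇒ a)) · ¬a) = ¬2 = 2
¬¬((a ⇔ (a ⇒ a)) · ¬a) = ¬2 = 2
((((b ⇔ b) ⇔ ¬(c ⇔ c)) · ((a ⇔ a) ⇔ (c ⇒ c))) ⇔ ¬((c ⇔ c) ⇒ b)) ⇒ ¬¬((a ⇔ (a ⇒ a)) · ¬a) = 3 ⇒ 2 = 3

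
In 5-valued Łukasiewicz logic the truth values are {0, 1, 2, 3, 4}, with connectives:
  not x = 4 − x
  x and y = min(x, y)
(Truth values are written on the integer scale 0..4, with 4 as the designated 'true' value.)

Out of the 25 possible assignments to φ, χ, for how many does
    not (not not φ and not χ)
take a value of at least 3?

16

value 4: 9 assignments (counts)
value 3: 7 assignments (counts)
value 2: 5 assignments
value 1: 3 assignments
value 0: 1 assignment
So 16 of the 25 assignments meet the threshold.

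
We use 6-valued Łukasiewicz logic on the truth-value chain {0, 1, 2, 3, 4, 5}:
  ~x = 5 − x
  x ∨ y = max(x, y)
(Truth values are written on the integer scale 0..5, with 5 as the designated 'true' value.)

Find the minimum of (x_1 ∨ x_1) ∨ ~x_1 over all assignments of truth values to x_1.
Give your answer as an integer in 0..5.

3

Take x_1 = 2:
x_1 ∨ x_1 = 2 ∨ 2 = 2
~x_1 = ~2 = 3
(x_1 ∨ x_1) ∨ ~x_1 = 2 ∨ 3 = 3
No assignment yields a value below 3, so this is the minimum.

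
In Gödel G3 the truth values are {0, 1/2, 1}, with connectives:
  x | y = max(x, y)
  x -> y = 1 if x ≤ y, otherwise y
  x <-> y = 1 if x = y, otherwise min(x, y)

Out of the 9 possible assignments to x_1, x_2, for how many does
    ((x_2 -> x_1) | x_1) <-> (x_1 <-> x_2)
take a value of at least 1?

x_1 = 0, x_2 = 0 ↦ 1  ≥
x_1 = 0, x_2 = 1/2 ↦ 1  ≥
x_1 = 0, x_2 = 1 ↦ 1  ≥
x_1 = 1/2, x_2 = 0 ↦ 0  <
x_1 = 1/2, x_2 = 1/2 ↦ 1  ≥
x_1 = 1/2, x_2 = 1 ↦ 1  ≥
x_1 = 1, x_2 = 0 ↦ 0  <
x_1 = 1, x_2 = 1/2 ↦ 1/2  <
x_1 = 1, x_2 = 1 ↦ 1  ≥
So 6 of the 9 assignments meet the threshold.

6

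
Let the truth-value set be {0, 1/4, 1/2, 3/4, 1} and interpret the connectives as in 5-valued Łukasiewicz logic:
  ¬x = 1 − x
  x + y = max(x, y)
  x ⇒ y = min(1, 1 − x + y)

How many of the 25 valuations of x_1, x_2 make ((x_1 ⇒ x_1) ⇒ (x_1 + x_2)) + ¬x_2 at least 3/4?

22

value 1: 13 assignments (counts)
value 3/4: 9 assignments (counts)
value 1/2: 3 assignments
So 22 of the 25 assignments meet the threshold.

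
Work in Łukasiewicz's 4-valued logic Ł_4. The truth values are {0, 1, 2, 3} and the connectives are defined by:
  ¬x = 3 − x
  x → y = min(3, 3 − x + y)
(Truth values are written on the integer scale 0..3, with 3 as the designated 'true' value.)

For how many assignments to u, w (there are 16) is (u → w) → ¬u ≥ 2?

12

u = 0, w = 0 ↦ 3  ≥
u = 0, w = 1 ↦ 3  ≥
u = 0, w = 2 ↦ 3  ≥
u = 0, w = 3 ↦ 3  ≥
u = 1, w = 0 ↦ 3  ≥
u = 1, w = 1 ↦ 2  ≥
u = 1, w = 2 ↦ 2  ≥
u = 1, w = 3 ↦ 2  ≥
u = 2, w = 0 ↦ 3  ≥
u = 2, w = 1 ↦ 2  ≥
u = 2, w = 2 ↦ 1  <
u = 2, w = 3 ↦ 1  <
u = 3, w = 0 ↦ 3  ≥
u = 3, w = 1 ↦ 2  ≥
u = 3, w = 2 ↦ 1  <
u = 3, w = 3 ↦ 0  <
So 12 of the 16 assignments meet the threshold.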